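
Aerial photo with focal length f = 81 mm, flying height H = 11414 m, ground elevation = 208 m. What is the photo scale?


scale = f / (H - h) = 81 mm / 11206 m = 81 / 11206000 = 1:138346

1:138346


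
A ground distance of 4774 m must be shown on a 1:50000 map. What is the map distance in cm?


map_cm = 4774 * 100 / 50000 = 9.548 cm ≈ 9.55 cm

9.55 cm


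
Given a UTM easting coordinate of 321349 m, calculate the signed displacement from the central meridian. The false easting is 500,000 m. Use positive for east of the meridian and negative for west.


displacement = 321349 - 500000 = -178651 m

-178651 m


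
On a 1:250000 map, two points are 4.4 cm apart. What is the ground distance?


ground = 4.4 cm * 250000 / 100 = 11000.0 m = 11.0 km

11.0 km


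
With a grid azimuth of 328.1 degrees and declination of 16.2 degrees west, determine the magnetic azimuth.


magnetic azimuth = grid azimuth - declination (east +ve)
mag_az = 328.1 - -16.2 = 344.3 degrees

344.3 degrees


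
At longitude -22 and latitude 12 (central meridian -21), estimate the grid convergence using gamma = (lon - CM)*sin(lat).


gamma = (-22 - -21) * sin(12) = -1 * 0.207912 = -0.208 degrees

-0.208 degrees


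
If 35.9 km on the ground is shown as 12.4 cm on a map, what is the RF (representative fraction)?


ground = 35.9 km = 3590000 cm; RF denominator = ground / map = 3590000 / 12.4 ≈ 289516; RF = 1:289516

1:289516


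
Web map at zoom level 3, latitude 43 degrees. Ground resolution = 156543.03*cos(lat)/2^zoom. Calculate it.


res = 156543.03 * cos(43) / 2^3 = 156543.03 * 0.7313537 / 8 = 14311.04 m/pixel

14311.04 m/pixel


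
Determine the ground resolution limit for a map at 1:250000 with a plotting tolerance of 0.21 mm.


ground = 0.21 mm * 250000 / 1000 = 52.5 m

52.5 m


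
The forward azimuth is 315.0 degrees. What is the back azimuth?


back azimuth = (315.0 + 180) mod 360 = 135.0 degrees

135.0 degrees


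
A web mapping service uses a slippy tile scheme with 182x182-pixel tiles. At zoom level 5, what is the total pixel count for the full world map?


tiles per axis = 2^5 = 32
total tiles = 32^2 = 1024
pixels per axis = 32 * 182 = 5824
total pixels = 5824^2 = 33918976

33918976 pixels


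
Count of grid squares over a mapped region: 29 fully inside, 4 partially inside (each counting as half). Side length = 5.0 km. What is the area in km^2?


effective squares = 29 + 4 * 0.5 = 31.0
area = 31.0 * 25.0 = 775.0 km^2

775.0 km^2


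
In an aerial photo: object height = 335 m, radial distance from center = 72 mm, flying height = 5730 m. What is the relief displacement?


d = h * r / H = 335 * 72 / 5730 = 4.21 mm

4.21 mm


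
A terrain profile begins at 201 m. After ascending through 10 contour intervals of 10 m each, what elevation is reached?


elevation = 201 + 10 * 10 = 301 m

301 m


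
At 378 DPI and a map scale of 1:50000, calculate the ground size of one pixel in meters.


pixel_cm = 2.54 / 378 ≈ 0.00672 cm
ground = pixel_cm * 50000 / 100 = 2.54 * 50000 / (378 * 100) = 127000 / 37800 ≈ 3.36 m

3.36 m


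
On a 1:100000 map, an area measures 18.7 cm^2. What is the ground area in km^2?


ground_area = 18.7 * (100000/100)^2 = 18700000.0 m^2 = 18.7 km^2

18.7 km^2


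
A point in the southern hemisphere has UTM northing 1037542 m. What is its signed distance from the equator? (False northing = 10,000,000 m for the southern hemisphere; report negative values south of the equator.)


For southern: actual = 1037542 - 10000000 = -8962458 m

-8962458 m


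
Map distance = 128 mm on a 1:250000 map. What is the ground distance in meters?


ground = 128 mm * 250000 / 1000 = 32000.0 m

32000.0 m


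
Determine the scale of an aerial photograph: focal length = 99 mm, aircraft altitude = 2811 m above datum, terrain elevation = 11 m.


scale = f / (H - h) = 99 mm / 2800 m = 99 / 2800000 = 1:28283

1:28283


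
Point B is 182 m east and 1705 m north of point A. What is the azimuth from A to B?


az = atan2(182, 1705) = 6.1 deg
adjusted to 0-360: 6.1 degrees

6.1 degrees


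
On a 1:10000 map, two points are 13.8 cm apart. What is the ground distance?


ground = 13.8 cm * 10000 / 100 = 1380.0 m = 1.38 km

1.38 km


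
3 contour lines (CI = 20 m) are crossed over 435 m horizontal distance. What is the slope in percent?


elevation change = 3 * 20 = 60 m
slope = 60 / 435 * 100 = 13.8%

13.8%


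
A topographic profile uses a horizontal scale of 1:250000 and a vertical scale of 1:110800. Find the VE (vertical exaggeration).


VE = horizontal_scale / vertical_scale = 250000 / 110800 ≈ 2.3

2.3x


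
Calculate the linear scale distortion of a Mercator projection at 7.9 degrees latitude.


SF = 1 / cos(7.9) = 1 / 0.990509 = 1.01

1.01


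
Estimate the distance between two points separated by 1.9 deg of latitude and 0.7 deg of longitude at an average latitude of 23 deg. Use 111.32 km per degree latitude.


dlat_km = 1.9 * 111.32 = 211.508
dlon_km = 0.7 * 111.32 * cos(23) ≈ 71.729
dist = sqrt(211.508^2 + 71.729^2) ≈ 223.3 km

223.3 km


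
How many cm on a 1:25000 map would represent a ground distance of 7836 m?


map_cm = 7836 * 100 / 25000 = 31.344 cm ≈ 31.34 cm

31.34 cm


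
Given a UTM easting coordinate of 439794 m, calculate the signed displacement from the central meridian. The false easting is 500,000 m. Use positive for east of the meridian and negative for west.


displacement = 439794 - 500000 = -60206 m

-60206 m


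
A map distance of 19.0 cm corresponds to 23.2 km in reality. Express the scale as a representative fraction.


ground = 23.2 km = 2320000 cm; RF denominator = ground / map = 2320000 / 19.0 ≈ 122105; RF = 1:122105

1:122105


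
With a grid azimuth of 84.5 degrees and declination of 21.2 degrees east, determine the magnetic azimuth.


magnetic azimuth = grid azimuth - declination (east +ve)
mag_az = 84.5 - 21.2 = 63.3 degrees

63.3 degrees


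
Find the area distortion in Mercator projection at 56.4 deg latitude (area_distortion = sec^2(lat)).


area_distortion = 1/cos^2(56.4) = 3.265

3.265


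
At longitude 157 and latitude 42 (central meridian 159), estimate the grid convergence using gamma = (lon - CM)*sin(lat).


gamma = (157 - 159) * sin(42) = -2 * 0.669131 = -1.338 degrees

-1.338 degrees


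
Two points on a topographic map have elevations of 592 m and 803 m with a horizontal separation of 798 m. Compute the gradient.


gradient = (803 - 592) / 798 = 211 / 798 = 0.2644

0.2644


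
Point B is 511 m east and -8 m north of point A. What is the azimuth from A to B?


az = atan2(511, -8) = 90.9 deg
adjusted to 0-360: 90.9 degrees

90.9 degrees


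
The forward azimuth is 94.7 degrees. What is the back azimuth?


back azimuth = (94.7 + 180) mod 360 = 274.7 degrees

274.7 degrees


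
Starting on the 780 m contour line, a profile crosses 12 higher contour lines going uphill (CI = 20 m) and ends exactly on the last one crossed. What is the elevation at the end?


elevation = 780 + 12 * 20 = 1020 m

1020 m


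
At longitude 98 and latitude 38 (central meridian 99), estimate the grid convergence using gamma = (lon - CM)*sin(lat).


gamma = (98 - 99) * sin(38) = -1 * 0.615661 = -0.616 degrees

-0.616 degrees


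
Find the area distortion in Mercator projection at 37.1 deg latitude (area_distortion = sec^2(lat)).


area_distortion = 1/cos^2(37.1) = 1.572

1.572


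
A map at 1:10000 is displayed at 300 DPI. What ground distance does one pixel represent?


pixel_cm = 2.54 / 300 ≈ 0.008467 cm
ground = pixel_cm * 10000 / 100 = 2.54 * 10000 / (300 * 100) = 25400 / 30000 ≈ 0.85 m

0.85 m


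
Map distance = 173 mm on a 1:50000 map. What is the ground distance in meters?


ground = 173 mm * 50000 / 1000 = 8650.0 m

8650.0 m


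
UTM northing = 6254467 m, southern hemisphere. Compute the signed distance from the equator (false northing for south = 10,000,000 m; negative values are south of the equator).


For southern: actual = 6254467 - 10000000 = -3745533 m

-3745533 m


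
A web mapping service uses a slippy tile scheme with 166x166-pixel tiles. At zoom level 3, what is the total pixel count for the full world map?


tiles per axis = 2^3 = 8
total tiles = 8^2 = 64
pixels per axis = 8 * 166 = 1328
total pixels = 1328^2 = 1763584

1763584 pixels


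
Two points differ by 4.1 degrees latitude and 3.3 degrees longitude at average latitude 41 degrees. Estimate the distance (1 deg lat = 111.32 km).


dlat_km = 4.1 * 111.32 = 456.412
dlon_km = 3.3 * 111.32 * cos(41) ≈ 277.247
dist = sqrt(456.412^2 + 277.247^2) ≈ 534.0 km

534.0 km


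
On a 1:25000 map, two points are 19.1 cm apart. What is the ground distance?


ground = 19.1 cm * 25000 / 100 = 4775.0 m = 4.775 km

4.775 km


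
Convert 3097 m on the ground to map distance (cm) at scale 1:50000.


map_cm = 3097 * 100 / 50000 = 6.194 cm ≈ 6.19 cm

6.19 cm


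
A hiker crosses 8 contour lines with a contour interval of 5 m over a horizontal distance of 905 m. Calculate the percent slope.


elevation change = 8 * 5 = 40 m
slope = 40 / 905 * 100 = 4.4%

4.4%


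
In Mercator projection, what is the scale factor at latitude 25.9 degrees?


SF = 1 / cos(25.9) = 1 / 0.899558 = 1.112

1.112


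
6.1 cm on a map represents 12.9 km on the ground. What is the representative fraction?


ground = 12.9 km = 1290000 cm; RF denominator = ground / map = 1290000 / 6.1 ≈ 211475; RF = 1:211475

1:211475


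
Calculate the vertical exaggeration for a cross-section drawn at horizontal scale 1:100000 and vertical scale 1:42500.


VE = horizontal_scale / vertical_scale = 100000 / 42500 ≈ 2.4

2.4x


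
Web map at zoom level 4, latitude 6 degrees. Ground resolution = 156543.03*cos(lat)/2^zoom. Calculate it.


res = 156543.03 * cos(6) / 2^4 = 156543.03 * 0.9945219 / 16 = 9730.34 m/pixel

9730.34 m/pixel


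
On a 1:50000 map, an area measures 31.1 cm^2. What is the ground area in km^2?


ground_area = 31.1 * (50000/100)^2 = 7775000.0 m^2 = 7.775 km^2

7.775 km^2


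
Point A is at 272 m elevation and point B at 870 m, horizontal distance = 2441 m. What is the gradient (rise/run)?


gradient = (870 - 272) / 2441 = 598 / 2441 = 0.245

0.245


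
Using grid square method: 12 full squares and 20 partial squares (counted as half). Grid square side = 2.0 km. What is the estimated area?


effective squares = 12 + 20 * 0.5 = 22.0
area = 22.0 * 4.0 = 88.0 km^2

88.0 km^2


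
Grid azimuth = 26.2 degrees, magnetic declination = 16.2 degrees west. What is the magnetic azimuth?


magnetic azimuth = grid azimuth - declination (east +ve)
mag_az = 26.2 - -16.2 = 42.4 degrees

42.4 degrees


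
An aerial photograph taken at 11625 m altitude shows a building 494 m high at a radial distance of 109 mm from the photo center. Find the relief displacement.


d = h * r / H = 494 * 109 / 11625 = 4.63 mm

4.63 mm


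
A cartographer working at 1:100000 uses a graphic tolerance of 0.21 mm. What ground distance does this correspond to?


ground = 0.21 mm * 100000 / 1000 = 21.0 m

21.0 m


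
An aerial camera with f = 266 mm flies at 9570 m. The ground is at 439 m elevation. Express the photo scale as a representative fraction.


scale = f / (H - h) = 266 mm / 9131 m = 266 / 9131000 = 1:34327

1:34327


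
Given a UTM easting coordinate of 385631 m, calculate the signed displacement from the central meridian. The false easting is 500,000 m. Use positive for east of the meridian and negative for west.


displacement = 385631 - 500000 = -114369 m

-114369 m


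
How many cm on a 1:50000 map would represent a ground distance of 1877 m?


map_cm = 1877 * 100 / 50000 = 3.754 cm ≈ 3.75 cm

3.75 cm


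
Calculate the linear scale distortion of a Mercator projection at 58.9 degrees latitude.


SF = 1 / cos(58.9) = 1 / 0.516533 = 1.936

1.936


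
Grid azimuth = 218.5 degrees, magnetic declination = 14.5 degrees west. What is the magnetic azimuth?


magnetic azimuth = grid azimuth - declination (east +ve)
mag_az = 218.5 - -14.5 = 233.0 degrees

233.0 degrees


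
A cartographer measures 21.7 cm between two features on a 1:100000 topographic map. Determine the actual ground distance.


ground = 21.7 cm * 100000 / 100 = 21700.0 m = 21.7 km

21.7 km


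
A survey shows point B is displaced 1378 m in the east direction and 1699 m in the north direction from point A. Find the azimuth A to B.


az = atan2(1378, 1699) = 39.0 deg
adjusted to 0-360: 39.0 degrees

39.0 degrees


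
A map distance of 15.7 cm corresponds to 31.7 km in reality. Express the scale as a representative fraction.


ground = 31.7 km = 3170000 cm; RF denominator = ground / map = 3170000 / 15.7 ≈ 201911; RF = 1:201911

1:201911


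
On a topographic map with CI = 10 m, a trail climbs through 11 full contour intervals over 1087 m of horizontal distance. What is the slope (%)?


elevation change = 11 * 10 = 110 m
slope = 110 / 1087 * 100 = 10.1%

10.1%


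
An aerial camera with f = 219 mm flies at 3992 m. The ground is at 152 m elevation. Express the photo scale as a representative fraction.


scale = f / (H - h) = 219 mm / 3840 m = 219 / 3840000 = 1:17534

1:17534


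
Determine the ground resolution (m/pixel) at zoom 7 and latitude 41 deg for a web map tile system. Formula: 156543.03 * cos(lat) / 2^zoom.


res = 156543.03 * cos(41) / 2^7 = 156543.03 * 0.75470958 / 128 = 923.0 m/pixel

923.0 m/pixel


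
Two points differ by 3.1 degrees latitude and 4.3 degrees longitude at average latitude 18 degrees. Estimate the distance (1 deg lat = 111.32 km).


dlat_km = 3.1 * 111.32 = 345.092
dlon_km = 4.3 * 111.32 * cos(18) ≈ 455.248
dist = sqrt(345.092^2 + 455.248^2) ≈ 571.3 km

571.3 km


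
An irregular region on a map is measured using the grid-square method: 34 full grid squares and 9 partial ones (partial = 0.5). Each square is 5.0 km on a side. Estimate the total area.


effective squares = 34 + 9 * 0.5 = 38.5
area = 38.5 * 25.0 = 962.5 km^2

962.5 km^2


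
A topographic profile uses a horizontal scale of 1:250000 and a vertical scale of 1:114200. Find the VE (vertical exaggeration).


VE = horizontal_scale / vertical_scale = 250000 / 114200 ≈ 2.2

2.2x


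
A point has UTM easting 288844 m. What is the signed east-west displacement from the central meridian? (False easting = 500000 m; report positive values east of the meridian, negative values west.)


displacement = 288844 - 500000 = -211156 m

-211156 m


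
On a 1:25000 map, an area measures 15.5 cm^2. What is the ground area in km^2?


ground_area = 15.5 * (25000/100)^2 = 968750.0 m^2 = 0.96875 km^2 ≈ 0.969 km^2

0.969 km^2


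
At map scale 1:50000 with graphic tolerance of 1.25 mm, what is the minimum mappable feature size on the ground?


ground = 1.25 mm * 50000 / 1000 = 62.5 m

62.5 m


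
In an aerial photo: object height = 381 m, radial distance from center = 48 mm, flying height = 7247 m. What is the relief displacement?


d = h * r / H = 381 * 48 / 7247 = 2.52 mm

2.52 mm


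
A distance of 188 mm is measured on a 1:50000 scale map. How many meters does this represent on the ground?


ground = 188 mm * 50000 / 1000 = 9400.0 m

9400.0 m


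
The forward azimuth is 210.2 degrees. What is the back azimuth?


back azimuth = (210.2 + 180) mod 360 = 30.2 degrees

30.2 degrees


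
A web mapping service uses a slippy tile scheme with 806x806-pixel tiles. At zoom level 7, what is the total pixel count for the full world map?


tiles per axis = 2^7 = 128
total tiles = 128^2 = 16384
pixels per axis = 128 * 806 = 103168
total pixels = 103168^2 = 10643636224

10643636224 pixels


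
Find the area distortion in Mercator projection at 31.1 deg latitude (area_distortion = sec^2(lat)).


area_distortion = 1/cos^2(31.1) = 1.364

1.364


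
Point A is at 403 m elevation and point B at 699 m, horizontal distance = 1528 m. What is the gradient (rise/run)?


gradient = (699 - 403) / 1528 = 296 / 1528 = 0.1937

0.1937


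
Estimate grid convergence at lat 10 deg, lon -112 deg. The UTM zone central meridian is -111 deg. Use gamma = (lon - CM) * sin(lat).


gamma = (-112 - -111) * sin(10) = -1 * 0.173648 = -0.174 degrees

-0.174 degrees


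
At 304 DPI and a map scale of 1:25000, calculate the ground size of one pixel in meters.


pixel_cm = 2.54 / 304 ≈ 0.008355 cm
ground = pixel_cm * 25000 / 100 = 2.54 * 25000 / (304 * 100) = 63500 / 30400 ≈ 2.09 m

2.09 m


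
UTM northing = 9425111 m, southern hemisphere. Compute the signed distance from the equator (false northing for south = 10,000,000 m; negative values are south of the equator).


For southern: actual = 9425111 - 10000000 = -574889 m

-574889 m


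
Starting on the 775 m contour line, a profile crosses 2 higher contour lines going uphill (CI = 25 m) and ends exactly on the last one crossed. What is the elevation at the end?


elevation = 775 + 2 * 25 = 825 m

825 m


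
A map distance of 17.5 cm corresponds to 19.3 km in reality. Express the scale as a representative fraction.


ground = 19.3 km = 1930000 cm; RF denominator = ground / map = 1930000 / 17.5 ≈ 110286; RF = 1:110286

1:110286


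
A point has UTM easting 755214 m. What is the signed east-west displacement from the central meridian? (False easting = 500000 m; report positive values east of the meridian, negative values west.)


displacement = 755214 - 500000 = 255214 m

255214 m


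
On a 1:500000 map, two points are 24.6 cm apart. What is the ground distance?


ground = 24.6 cm * 500000 / 100 = 123000.0 m = 123.0 km

123.0 km


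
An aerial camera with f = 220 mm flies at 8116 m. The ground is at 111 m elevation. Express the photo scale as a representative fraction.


scale = f / (H - h) = 220 mm / 8005 m = 220 / 8005000 = 1:36386

1:36386


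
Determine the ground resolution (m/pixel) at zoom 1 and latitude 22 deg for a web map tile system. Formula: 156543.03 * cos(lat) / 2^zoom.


res = 156543.03 * cos(22) / 2^1 = 156543.03 * 0.92718385 / 2 = 72572.08 m/pixel

72572.08 m/pixel


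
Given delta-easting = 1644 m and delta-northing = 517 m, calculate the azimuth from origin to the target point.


az = atan2(1644, 517) = 72.5 deg
adjusted to 0-360: 72.5 degrees

72.5 degrees


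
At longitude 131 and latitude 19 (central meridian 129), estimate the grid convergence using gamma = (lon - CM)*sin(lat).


gamma = (131 - 129) * sin(19) = 2 * 0.325568 = 0.651 degrees

0.651 degrees


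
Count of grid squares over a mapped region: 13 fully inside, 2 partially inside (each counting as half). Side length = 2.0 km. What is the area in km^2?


effective squares = 13 + 2 * 0.5 = 14.0
area = 14.0 * 4.0 = 56.0 km^2

56.0 km^2


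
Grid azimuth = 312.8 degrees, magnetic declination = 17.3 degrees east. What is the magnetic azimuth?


magnetic azimuth = grid azimuth - declination (east +ve)
mag_az = 312.8 - 17.3 = 295.5 degrees

295.5 degrees


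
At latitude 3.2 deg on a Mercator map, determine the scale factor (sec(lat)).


SF = 1 / cos(3.2) = 1 / 0.998441 = 1.002

1.002


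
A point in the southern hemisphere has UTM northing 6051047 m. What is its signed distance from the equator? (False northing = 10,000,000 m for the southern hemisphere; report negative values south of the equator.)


For southern: actual = 6051047 - 10000000 = -3948953 m

-3948953 m


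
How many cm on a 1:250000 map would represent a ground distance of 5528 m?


map_cm = 5528 * 100 / 250000 = 2.2112 cm ≈ 2.21 cm

2.21 cm


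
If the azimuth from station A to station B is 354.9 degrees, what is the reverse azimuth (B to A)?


back azimuth = (354.9 + 180) mod 360 = 174.9 degrees

174.9 degrees


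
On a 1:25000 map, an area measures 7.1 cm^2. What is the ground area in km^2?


ground_area = 7.1 * (25000/100)^2 = 443750.0 m^2 = 0.44375 km^2 ≈ 0.444 km^2

0.444 km^2


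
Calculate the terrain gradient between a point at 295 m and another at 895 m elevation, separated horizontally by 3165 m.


gradient = (895 - 295) / 3165 = 600 / 3165 = 0.1896

0.1896


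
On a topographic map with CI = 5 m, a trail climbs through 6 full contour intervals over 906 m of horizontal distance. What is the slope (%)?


elevation change = 6 * 5 = 30 m
slope = 30 / 906 * 100 = 3.3%

3.3%


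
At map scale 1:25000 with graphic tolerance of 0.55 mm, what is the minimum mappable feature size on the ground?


ground = 0.55 mm * 25000 / 1000 = 13.75 m

13.75 m


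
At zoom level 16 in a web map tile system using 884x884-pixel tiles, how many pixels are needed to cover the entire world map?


tiles per axis = 2^16 = 65536
total tiles = 65536^2 = 4294967296
pixels per axis = 65536 * 884 = 57933824
total pixels = 57933824^2 = 3356327963262976

3356327963262976 pixels


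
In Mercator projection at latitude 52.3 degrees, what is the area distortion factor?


area_distortion = 1/cos^2(52.3) = 2.674

2.674


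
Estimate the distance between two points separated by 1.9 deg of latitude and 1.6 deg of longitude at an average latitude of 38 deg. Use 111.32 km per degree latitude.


dlat_km = 1.9 * 111.32 = 211.508
dlon_km = 1.6 * 111.32 * cos(38) ≈ 140.354
dist = sqrt(211.508^2 + 140.354^2) ≈ 253.8 km

253.8 km


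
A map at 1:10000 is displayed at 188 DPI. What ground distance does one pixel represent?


pixel_cm = 2.54 / 188 ≈ 0.013511 cm
ground = pixel_cm * 10000 / 100 = 2.54 * 10000 / (188 * 100) = 25400 / 18800 ≈ 1.35 m

1.35 m


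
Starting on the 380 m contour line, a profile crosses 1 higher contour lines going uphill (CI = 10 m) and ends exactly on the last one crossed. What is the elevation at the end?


elevation = 380 + 1 * 10 = 390 m

390 m


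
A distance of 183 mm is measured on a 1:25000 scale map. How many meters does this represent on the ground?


ground = 183 mm * 25000 / 1000 = 4575.0 m

4575.0 m


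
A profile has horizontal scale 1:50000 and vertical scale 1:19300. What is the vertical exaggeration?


VE = horizontal_scale / vertical_scale = 50000 / 19300 ≈ 2.6

2.6x


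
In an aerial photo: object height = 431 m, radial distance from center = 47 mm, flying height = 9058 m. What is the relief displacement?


d = h * r / H = 431 * 47 / 9058 = 2.24 mm

2.24 mm


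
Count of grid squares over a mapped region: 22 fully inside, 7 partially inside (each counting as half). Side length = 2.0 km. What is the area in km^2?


effective squares = 22 + 7 * 0.5 = 25.5
area = 25.5 * 4.0 = 102.0 km^2

102.0 km^2


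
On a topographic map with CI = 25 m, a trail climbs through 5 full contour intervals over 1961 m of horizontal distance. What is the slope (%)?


elevation change = 5 * 25 = 125 m
slope = 125 / 1961 * 100 = 6.4%

6.4%


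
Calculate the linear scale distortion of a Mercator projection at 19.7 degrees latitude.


SF = 1 / cos(19.7) = 1 / 0.941471 = 1.062

1.062


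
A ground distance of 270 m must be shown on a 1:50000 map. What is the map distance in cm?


map_cm = 270 * 100 / 50000 = 0.54 cm

0.54 cm


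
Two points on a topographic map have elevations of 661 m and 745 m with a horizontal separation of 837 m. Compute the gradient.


gradient = (745 - 661) / 837 = 84 / 837 = 0.1004

0.1004


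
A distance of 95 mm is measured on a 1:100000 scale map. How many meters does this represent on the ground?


ground = 95 mm * 100000 / 1000 = 9500.0 m

9500.0 m


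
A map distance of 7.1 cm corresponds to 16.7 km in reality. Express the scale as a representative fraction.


ground = 16.7 km = 1670000 cm; RF denominator = ground / map = 1670000 / 7.1 ≈ 235211; RF = 1:235211

1:235211


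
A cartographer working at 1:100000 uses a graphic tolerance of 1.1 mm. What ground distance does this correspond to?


ground = 1.1 mm * 100000 / 1000 = 110.0 m

110.0 m


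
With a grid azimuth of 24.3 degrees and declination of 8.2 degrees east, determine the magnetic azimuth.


magnetic azimuth = grid azimuth - declination (east +ve)
mag_az = 24.3 - 8.2 = 16.1 degrees

16.1 degrees


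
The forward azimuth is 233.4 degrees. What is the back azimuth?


back azimuth = (233.4 + 180) mod 360 = 53.4 degrees

53.4 degrees


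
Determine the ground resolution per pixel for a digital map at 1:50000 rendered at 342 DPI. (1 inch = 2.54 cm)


pixel_cm = 2.54 / 342 ≈ 0.007427 cm
ground = pixel_cm * 50000 / 100 = 2.54 * 50000 / (342 * 100) = 127000 / 34200 ≈ 3.71 m

3.71 m


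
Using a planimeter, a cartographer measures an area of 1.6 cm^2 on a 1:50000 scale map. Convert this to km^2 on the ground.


ground_area = 1.6 * (50000/100)^2 = 400000.0 m^2 = 0.4 km^2

0.4 km^2


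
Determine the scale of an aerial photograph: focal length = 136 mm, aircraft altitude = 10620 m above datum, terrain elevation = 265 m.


scale = f / (H - h) = 136 mm / 10355 m = 136 / 10355000 = 1:76140

1:76140


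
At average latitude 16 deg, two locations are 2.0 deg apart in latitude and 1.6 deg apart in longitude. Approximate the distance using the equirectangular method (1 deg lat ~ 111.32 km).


dlat_km = 2.0 * 111.32 = 222.64
dlon_km = 1.6 * 111.32 * cos(16) ≈ 171.212
dist = sqrt(222.64^2 + 171.212^2) ≈ 280.9 km

280.9 km


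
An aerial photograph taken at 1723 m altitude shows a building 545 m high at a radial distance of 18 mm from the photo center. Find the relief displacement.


d = h * r / H = 545 * 18 / 1723 = 5.69 mm

5.69 mm


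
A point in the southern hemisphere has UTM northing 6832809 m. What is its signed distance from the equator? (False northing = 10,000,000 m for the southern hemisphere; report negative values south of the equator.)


For southern: actual = 6832809 - 10000000 = -3167191 m

-3167191 m


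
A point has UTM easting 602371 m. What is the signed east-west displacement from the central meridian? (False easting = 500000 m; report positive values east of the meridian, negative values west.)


displacement = 602371 - 500000 = 102371 m

102371 m


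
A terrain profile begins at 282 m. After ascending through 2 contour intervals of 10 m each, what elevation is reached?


elevation = 282 + 2 * 10 = 302 m

302 m


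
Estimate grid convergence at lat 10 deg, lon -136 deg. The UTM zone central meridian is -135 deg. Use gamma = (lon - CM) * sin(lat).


gamma = (-136 - -135) * sin(10) = -1 * 0.173648 = -0.174 degrees

-0.174 degrees


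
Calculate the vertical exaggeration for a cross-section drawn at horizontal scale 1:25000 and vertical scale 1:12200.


VE = horizontal_scale / vertical_scale = 25000 / 12200 ≈ 2.0

2.0x


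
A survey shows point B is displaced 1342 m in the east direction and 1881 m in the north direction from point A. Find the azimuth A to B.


az = atan2(1342, 1881) = 35.5 deg
adjusted to 0-360: 35.5 degrees

35.5 degrees


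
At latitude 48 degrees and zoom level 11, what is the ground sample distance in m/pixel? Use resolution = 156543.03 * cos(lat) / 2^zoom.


res = 156543.03 * cos(48) / 2^11 = 156543.03 * 0.66913061 / 2048 = 51.15 m/pixel

51.15 m/pixel


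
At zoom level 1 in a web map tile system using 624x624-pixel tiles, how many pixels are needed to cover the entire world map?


tiles per axis = 2^1 = 2
total tiles = 2^2 = 4
pixels per axis = 2 * 624 = 1248
total pixels = 1248^2 = 1557504

1557504 pixels


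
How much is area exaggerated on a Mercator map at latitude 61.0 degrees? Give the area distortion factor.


area_distortion = 1/cos^2(61.0) = 4.255

4.255


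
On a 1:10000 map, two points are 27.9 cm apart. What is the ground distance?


ground = 27.9 cm * 10000 / 100 = 2790.0 m = 2.79 km

2.79 km


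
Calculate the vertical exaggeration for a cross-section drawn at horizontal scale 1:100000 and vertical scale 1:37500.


VE = horizontal_scale / vertical_scale = 100000 / 37500 ≈ 2.7

2.7x


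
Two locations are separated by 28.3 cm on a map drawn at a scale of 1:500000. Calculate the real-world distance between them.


ground = 28.3 cm * 500000 / 100 = 141500.0 m = 141.5 km

141.5 km


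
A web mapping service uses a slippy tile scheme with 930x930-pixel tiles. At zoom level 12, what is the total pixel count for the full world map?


tiles per axis = 2^12 = 4096
total tiles = 4096^2 = 16777216
pixels per axis = 4096 * 930 = 3809280
total pixels = 3809280^2 = 14510614118400

14510614118400 pixels


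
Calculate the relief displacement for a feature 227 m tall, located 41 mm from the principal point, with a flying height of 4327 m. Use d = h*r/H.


d = h * r / H = 227 * 41 / 4327 = 2.15 mm

2.15 mm


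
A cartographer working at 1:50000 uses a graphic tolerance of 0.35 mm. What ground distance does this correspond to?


ground = 0.35 mm * 50000 / 1000 = 17.5 m

17.5 m


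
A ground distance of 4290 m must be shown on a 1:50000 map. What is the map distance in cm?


map_cm = 4290 * 100 / 50000 = 8.58 cm

8.58 cm


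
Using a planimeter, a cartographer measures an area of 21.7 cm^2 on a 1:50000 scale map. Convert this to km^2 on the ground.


ground_area = 21.7 * (50000/100)^2 = 5425000.0 m^2 = 5.425 km^2

5.425 km^2


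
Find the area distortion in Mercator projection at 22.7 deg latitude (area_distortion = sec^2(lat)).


area_distortion = 1/cos^2(22.7) = 1.175

1.175


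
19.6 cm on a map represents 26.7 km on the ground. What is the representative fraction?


ground = 26.7 km = 2670000 cm; RF denominator = ground / map = 2670000 / 19.6 ≈ 136224; RF = 1:136224

1:136224


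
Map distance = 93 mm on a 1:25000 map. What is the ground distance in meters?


ground = 93 mm * 25000 / 1000 = 2325.0 m

2325.0 m


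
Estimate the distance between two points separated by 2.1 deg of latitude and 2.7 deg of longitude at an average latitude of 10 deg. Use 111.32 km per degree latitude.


dlat_km = 2.1 * 111.32 = 233.772
dlon_km = 2.7 * 111.32 * cos(10) ≈ 295.998
dist = sqrt(233.772^2 + 295.998^2) ≈ 377.2 km

377.2 km


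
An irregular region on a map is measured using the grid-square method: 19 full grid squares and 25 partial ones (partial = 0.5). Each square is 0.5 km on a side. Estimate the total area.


effective squares = 19 + 25 * 0.5 = 31.5
area = 31.5 * 0.25 = 7.875 km^2

7.875 km^2


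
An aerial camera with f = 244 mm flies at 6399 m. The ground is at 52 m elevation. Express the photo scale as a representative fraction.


scale = f / (H - h) = 244 mm / 6347 m = 244 / 6347000 = 1:26012

1:26012


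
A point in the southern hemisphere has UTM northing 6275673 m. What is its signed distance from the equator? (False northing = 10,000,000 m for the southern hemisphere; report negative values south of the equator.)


For southern: actual = 6275673 - 10000000 = -3724327 m

-3724327 m


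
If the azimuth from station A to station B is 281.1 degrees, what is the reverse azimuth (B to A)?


back azimuth = (281.1 + 180) mod 360 = 101.1 degrees

101.1 degrees


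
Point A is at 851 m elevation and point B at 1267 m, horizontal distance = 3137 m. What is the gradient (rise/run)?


gradient = (1267 - 851) / 3137 = 416 / 3137 = 0.1326

0.1326


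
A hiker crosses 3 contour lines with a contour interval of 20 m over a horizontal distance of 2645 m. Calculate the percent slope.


elevation change = 3 * 20 = 60 m
slope = 60 / 2645 * 100 = 2.3%

2.3%


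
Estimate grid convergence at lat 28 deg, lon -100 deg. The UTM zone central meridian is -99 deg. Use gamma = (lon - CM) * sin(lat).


gamma = (-100 - -99) * sin(28) = -1 * 0.469472 = -0.469 degrees

-0.469 degrees


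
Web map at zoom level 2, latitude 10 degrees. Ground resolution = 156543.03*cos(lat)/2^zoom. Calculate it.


res = 156543.03 * cos(10) / 2^2 = 156543.03 * 0.98480775 / 4 = 38541.2 m/pixel

38541.2 m/pixel


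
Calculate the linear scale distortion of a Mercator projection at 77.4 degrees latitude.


SF = 1 / cos(77.4) = 1 / 0.218143 = 4.584

4.584


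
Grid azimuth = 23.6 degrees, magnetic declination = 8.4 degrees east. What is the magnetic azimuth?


magnetic azimuth = grid azimuth - declination (east +ve)
mag_az = 23.6 - 8.4 = 15.2 degrees

15.2 degrees


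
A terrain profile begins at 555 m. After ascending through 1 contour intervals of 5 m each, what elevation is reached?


elevation = 555 + 1 * 5 = 560 m

560 m


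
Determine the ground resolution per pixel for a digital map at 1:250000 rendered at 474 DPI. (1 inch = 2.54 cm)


pixel_cm = 2.54 / 474 ≈ 0.005359 cm
ground = pixel_cm * 250000 / 100 = 2.54 * 250000 / (474 * 100) = 635000 / 47400 ≈ 13.4 m

13.4 m


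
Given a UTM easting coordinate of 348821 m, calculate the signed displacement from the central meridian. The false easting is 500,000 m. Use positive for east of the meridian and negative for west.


displacement = 348821 - 500000 = -151179 m

-151179 m


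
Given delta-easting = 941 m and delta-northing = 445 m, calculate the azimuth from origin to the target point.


az = atan2(941, 445) = 64.7 deg
adjusted to 0-360: 64.7 degrees

64.7 degrees


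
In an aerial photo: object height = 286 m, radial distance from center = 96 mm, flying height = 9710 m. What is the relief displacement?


d = h * r / H = 286 * 96 / 9710 = 2.83 mm

2.83 mm


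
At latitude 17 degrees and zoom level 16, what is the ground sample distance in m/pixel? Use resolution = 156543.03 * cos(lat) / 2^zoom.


res = 156543.03 * cos(17) / 2^16 = 156543.03 * 0.95630476 / 65536 = 2.28 m/pixel

2.28 m/pixel


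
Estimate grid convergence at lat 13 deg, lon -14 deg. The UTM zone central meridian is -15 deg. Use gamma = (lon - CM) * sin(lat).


gamma = (-14 - -15) * sin(13) = 1 * 0.224951 = 0.225 degrees

0.225 degrees


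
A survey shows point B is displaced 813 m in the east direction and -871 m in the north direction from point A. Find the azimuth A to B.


az = atan2(813, -871) = 137.0 deg
adjusted to 0-360: 137.0 degrees

137.0 degrees


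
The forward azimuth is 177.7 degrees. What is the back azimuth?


back azimuth = (177.7 + 180) mod 360 = 357.7 degrees

357.7 degrees


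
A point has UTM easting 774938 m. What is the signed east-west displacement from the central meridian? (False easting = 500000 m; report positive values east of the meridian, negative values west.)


displacement = 774938 - 500000 = 274938 m

274938 m


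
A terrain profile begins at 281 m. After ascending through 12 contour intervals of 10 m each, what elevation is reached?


elevation = 281 + 12 * 10 = 401 m

401 m


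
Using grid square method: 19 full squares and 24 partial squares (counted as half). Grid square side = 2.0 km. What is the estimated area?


effective squares = 19 + 24 * 0.5 = 31.0
area = 31.0 * 4.0 = 124.0 km^2

124.0 km^2


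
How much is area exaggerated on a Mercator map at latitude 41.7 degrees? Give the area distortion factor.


area_distortion = 1/cos^2(41.7) = 1.794

1.794


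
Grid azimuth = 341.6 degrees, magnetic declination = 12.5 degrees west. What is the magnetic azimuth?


magnetic azimuth = grid azimuth - declination (east +ve)
mag_az = 341.6 - -12.5 = 354.1 degrees

354.1 degrees


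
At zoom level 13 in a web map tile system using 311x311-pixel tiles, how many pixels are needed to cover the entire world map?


tiles per axis = 2^13 = 8192
total tiles = 8192^2 = 67108864
pixels per axis = 8192 * 311 = 2547712
total pixels = 2547712^2 = 6490836434944

6490836434944 pixels


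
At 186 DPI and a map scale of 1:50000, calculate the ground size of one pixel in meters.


pixel_cm = 2.54 / 186 ≈ 0.013656 cm
ground = pixel_cm * 50000 / 100 = 2.54 * 50000 / (186 * 100) = 127000 / 18600 ≈ 6.83 m

6.83 m


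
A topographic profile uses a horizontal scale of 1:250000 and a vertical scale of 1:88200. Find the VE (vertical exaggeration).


VE = horizontal_scale / vertical_scale = 250000 / 88200 ≈ 2.8

2.8x


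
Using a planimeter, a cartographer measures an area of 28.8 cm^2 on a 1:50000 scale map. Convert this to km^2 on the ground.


ground_area = 28.8 * (50000/100)^2 = 7200000.0 m^2 = 7.2 km^2

7.2 km^2


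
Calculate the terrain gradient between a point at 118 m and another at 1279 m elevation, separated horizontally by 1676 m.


gradient = (1279 - 118) / 1676 = 1161 / 1676 = 0.6927

0.6927


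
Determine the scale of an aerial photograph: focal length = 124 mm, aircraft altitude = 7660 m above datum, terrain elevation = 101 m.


scale = f / (H - h) = 124 mm / 7559 m = 124 / 7559000 = 1:60960

1:60960


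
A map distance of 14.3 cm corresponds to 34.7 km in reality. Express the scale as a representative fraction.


ground = 34.7 km = 3470000 cm; RF denominator = ground / map = 3470000 / 14.3 ≈ 242657; RF = 1:242657

1:242657


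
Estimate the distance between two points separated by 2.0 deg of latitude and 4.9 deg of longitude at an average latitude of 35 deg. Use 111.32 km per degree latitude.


dlat_km = 2.0 * 111.32 = 222.64
dlon_km = 4.9 * 111.32 * cos(35) ≈ 446.821
dist = sqrt(222.64^2 + 446.821^2) ≈ 499.2 km

499.2 km


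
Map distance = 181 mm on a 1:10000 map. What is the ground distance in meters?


ground = 181 mm * 10000 / 1000 = 1810.0 m

1810.0 m


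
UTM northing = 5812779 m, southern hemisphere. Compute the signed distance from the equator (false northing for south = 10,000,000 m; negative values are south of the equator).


For southern: actual = 5812779 - 10000000 = -4187221 m

-4187221 m


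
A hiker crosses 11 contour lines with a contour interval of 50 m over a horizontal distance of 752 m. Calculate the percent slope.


elevation change = 11 * 50 = 550 m
slope = 550 / 752 * 100 = 73.1%

73.1%


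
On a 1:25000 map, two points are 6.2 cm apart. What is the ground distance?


ground = 6.2 cm * 25000 / 100 = 1550.0 m = 1.55 km

1.55 km


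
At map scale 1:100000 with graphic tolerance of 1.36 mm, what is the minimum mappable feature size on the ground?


ground = 1.36 mm * 100000 / 1000 = 136.0 m

136.0 m


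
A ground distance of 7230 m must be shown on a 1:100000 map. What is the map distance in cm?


map_cm = 7230 * 100 / 100000 = 7.23 cm

7.23 cm


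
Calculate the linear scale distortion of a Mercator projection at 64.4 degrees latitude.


SF = 1 / cos(64.4) = 1 / 0.432086 = 2.314

2.314


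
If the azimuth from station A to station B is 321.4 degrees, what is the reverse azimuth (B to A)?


back azimuth = (321.4 + 180) mod 360 = 141.4 degrees

141.4 degrees


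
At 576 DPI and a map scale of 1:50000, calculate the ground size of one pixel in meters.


pixel_cm = 2.54 / 576 ≈ 0.00441 cm
ground = pixel_cm * 50000 / 100 = 2.54 * 50000 / (576 * 100) = 127000 / 57600 ≈ 2.2 m

2.2 m


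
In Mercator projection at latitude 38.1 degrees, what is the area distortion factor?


area_distortion = 1/cos^2(38.1) = 1.615

1.615


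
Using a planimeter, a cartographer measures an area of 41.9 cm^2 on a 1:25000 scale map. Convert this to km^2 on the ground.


ground_area = 41.9 * (25000/100)^2 = 2618750.0 m^2 = 2.61875 km^2 ≈ 2.619 km^2

2.619 km^2


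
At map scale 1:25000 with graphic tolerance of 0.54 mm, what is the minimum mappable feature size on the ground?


ground = 0.54 mm * 25000 / 1000 = 13.5 m

13.5 m


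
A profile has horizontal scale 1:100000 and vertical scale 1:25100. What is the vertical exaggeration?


VE = horizontal_scale / vertical_scale = 100000 / 25100 ≈ 4.0

4.0x
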